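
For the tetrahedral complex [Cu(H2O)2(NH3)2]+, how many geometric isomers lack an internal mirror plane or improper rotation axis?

All four vertices of a tetrahedron are equivalent and mutually adjacent, so cis/trans isomerism cannot arise.
Only one geometric arrangement is possible.

0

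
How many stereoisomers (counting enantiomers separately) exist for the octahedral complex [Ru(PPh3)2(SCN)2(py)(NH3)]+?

The distinct arrangements are (6 in all): PPh3 cis, SCN cis (3 arrangements, 2 chiral); PPh3 cis, SCN trans; PPh3 trans, SCN cis; PPh3 trans, SCN trans.
Of these, 2 lack any improper symmetry element and so occur as enantiomeric pairs, giving 6 + 2 = 8 stereoisomers in total.

8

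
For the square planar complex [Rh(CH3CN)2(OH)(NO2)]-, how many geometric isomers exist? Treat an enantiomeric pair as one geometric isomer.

A square has two trans pairs of vertices; adjacent vertices are cis.
There are 2 geometric isomers: CH3CN cis; CH3CN trans.

2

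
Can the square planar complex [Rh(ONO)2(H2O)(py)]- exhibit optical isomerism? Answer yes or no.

no

A square has two trans pairs of vertices; adjacent vertices are cis.
Systematic placement gives 2 geometric isomers: ONO cis; ONO trans.
Each arrangement has an internal mirror plane or centre of symmetry, so none is chiral.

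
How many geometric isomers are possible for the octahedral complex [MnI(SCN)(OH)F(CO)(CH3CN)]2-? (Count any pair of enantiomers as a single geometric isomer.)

15

In an octahedral complex each vertex has one trans partner and four cis neighbours.
Exhaustive case analysis gives 15 geometric isomers.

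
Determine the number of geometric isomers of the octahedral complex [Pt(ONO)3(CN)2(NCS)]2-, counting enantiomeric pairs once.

An octahedron has six vertices in three trans pairs; every non-trans pair is cis.
There are 3 geometric isomers: ONO mer, CN trans; ONO mer, CN cis; ONO fac, CN cis.

3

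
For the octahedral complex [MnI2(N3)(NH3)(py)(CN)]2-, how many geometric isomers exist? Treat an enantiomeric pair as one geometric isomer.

9

The six octahedral sites form three mutually perpendicular trans pairs.
Systematic enumeration (placing each ligand type in turn and discarding arrangements equivalent by rotation or reflection) gives 9 geometric isomers.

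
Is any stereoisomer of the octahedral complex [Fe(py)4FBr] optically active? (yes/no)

no

The six octahedral sites form three mutually perpendicular trans pairs.
The distinct arrangements are (2 in all): F and Br mutually trans; F and Br mutually cis.
Each arrangement has an internal mirror plane or centre of symmetry, so none is chiral.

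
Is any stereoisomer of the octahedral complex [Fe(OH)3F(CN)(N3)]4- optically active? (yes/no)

yes

Systematic placement gives 4 geometric isomers: OH mer (3 arrangements); OH fac (chiral).
One of these lacks any improper symmetry element and so occurs as an enantiomeric pair, giving 4 + 1 = 5 stereoisomers in total.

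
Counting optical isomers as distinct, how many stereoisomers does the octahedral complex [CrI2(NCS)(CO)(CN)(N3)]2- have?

15

The six octahedral sites form three mutually perpendicular trans pairs.
Systematic enumeration (placing each ligand type in turn and discarding arrangements equivalent by rotation or reflection) gives 9 geometric isomers.
Of these, 6 lack any improper symmetry element and so occur as enantiomeric pairs, giving 9 + 6 = 15 stereoisomers in total.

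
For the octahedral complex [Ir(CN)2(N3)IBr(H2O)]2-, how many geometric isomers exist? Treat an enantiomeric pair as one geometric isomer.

In an octahedral complex each vertex has one trans partner and four cis neighbours.
Systematic enumeration (placing each ligand type in turn and discarding arrangements equivalent by rotation or reflection) gives 9 geometric isomers.

9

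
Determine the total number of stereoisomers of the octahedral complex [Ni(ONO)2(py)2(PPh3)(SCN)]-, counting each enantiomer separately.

An octahedron has six vertices in three trans pairs; every non-trans pair is cis.
There are 6 geometric isomers: ONO trans, py trans; ONO trans, py cis; ONO cis, py trans; ONO cis, py cis (3 arrangements, 2 chiral).
Of these, 2 lack any improper symmetry element and so occur as enantiomeric pairs, giving 6 + 2 = 8 stereoisomers in total.

8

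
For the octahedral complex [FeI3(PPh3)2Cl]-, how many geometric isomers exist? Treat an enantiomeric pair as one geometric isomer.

3

The six octahedral sites form three mutually perpendicular trans pairs.
There are 3 geometric isomers: I mer, PPh3 trans; I fac, PPh3 cis; I mer, PPh3 cis.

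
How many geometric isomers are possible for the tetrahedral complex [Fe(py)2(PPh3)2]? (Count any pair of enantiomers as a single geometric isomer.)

In a tetrahedral complex all four positions are equivalent and every pair of ligands is adjacent — there is no cis/trans distinction.
Only one geometric arrangement is possible.

1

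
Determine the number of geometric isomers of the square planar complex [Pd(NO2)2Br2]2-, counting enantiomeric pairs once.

2

A square has two trans pairs of vertices; adjacent vertices are cis.
There are 2 geometric isomers: NO2 cis; NO2 trans.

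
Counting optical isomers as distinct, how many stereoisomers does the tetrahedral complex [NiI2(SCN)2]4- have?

Only one geometric arrangement is possible.

1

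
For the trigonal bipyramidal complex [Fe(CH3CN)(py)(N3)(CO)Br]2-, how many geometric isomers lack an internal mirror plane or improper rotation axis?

A trigonal bipyramid has two axial and three equatorial sites, which are chemically inequivalent.
Placing the ligands in turn and identifying arrangements related by rotation or reflection leaves 10 distinct geometric isomers.
Of these, 10 lack any improper symmetry element and so occur as enantiomeric pairs, giving 10 + 10 = 20 stereoisomers in total.

10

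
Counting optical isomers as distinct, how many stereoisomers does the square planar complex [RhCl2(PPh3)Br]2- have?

2

A square has two trans pairs of vertices; adjacent vertices are cis.
Systematic placement gives 2 geometric isomers: Cl cis; Cl trans.
Each arrangement has an internal mirror plane or centre of symmetry, so none is chiral.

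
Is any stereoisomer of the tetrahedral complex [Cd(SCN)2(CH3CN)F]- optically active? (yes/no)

no

In a tetrahedral complex all four positions are equivalent and every pair of ligands is adjacent — there is no cis/trans distinction.
Only one geometric arrangement is possible.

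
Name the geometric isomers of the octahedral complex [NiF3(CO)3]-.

fac and mer

In an octahedral complex each vertex has one trans partner and four cis neighbours.
Systematic placement gives 2 geometric isomers: F mer; F fac.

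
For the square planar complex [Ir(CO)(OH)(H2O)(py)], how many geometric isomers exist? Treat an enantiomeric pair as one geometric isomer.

3

In a square planar complex each vertex has one trans partner and two cis neighbours.
There are 3 geometric isomers: (CO/OH trans, H2O/py trans); (CO/py trans, H2O/OH trans); (CO/H2O trans, OH/py trans).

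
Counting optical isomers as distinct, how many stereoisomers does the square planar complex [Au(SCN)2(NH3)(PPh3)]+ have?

2

A square has two trans pairs of vertices; adjacent vertices are cis.
There are 2 geometric isomers: SCN cis; SCN trans.
Each arrangement has an internal mirror plane or centre of symmetry, so none is chiral.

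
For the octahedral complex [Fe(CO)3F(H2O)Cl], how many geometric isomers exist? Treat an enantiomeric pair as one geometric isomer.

An octahedron has six vertices in three trans pairs; every non-trans pair is cis.
There are 4 geometric isomers: CO mer (3 arrangements); CO fac (chiral).

4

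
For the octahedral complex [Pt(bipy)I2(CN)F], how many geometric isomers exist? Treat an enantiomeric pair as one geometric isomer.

4

Each bipy is bidentate and must span two cis positions.
Systematic placement gives 4 geometric isomers: I cis (3 arrangements, 2 chiral); I trans.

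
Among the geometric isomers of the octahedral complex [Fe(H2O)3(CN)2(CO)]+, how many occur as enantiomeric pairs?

0

An octahedron has six vertices in three trans pairs; every non-trans pair is cis.
The distinct arrangements are (3 in all): H2O mer, CN trans; H2O mer, CN cis; H2O fac, CN cis.
Each arrangement has an internal mirror plane or centre of symmetry, so none is chiral.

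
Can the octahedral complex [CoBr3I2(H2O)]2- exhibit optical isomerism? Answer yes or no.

The distinct arrangements are (3 in all): Br mer, I trans; Br mer, I cis; Br fac, I cis.
Each arrangement has an internal mirror plane or centre of symmetry, so none is chiral.

no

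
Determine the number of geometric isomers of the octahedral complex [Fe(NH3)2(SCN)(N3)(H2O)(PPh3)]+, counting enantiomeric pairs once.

An octahedron has six vertices in three trans pairs; every non-trans pair is cis.
Exhaustive case analysis gives 9 geometric isomers.

9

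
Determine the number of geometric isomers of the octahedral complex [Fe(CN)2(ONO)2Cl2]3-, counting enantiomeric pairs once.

5

Systematic placement gives 5 geometric isomers: CN trans, ONO trans, Cl trans; CN trans, ONO cis, Cl cis; CN cis, ONO trans, Cl cis; CN cis, ONO cis, Cl cis (chiral); CN cis, ONO cis, Cl trans.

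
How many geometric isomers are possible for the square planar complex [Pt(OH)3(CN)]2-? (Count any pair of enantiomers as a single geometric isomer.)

Only one geometric arrangement is possible.

1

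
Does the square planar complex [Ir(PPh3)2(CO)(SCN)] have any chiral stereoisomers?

no

A square has two trans pairs of vertices; adjacent vertices are cis.
Systematic placement gives 2 geometric isomers: PPh3 cis; PPh3 trans.
Each arrangement has an internal mirror plane or centre of symmetry, so none is chiral.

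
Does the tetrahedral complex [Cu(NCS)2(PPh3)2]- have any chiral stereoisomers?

no

Only one geometric arrangement is possible.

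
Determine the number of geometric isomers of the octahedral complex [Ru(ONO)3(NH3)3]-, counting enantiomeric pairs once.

2

There are 2 geometric isomers: ONO mer; ONO fac.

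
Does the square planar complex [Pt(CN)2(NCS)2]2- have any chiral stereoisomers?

no

A square has two trans pairs of vertices; adjacent vertices are cis.
There are 2 geometric isomers: CN cis; CN trans.
Each arrangement has an internal mirror plane or centre of symmetry, so none is chiral.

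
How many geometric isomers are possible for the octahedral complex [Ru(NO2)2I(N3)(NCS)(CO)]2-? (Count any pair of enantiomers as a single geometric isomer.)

9

Placing the ligands in turn and identifying arrangements related by rotation or reflection leaves 9 distinct geometric isomers.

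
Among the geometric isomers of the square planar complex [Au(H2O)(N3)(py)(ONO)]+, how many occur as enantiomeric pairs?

0

In a square planar complex each vertex has one trans partner and two cis neighbours.
There are 3 geometric isomers: (H2O/ONO trans, N3/py trans); (H2O/py trans, N3/ONO trans); (H2O/N3 trans, ONO/py trans).
Each arrangement has an internal mirror plane or centre of symmetry, so none is chiral.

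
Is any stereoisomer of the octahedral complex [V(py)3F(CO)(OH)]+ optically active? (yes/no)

In an octahedral complex each vertex has one trans partner and four cis neighbours.
There are 4 geometric isomers: py mer (3 arrangements); py fac (chiral).
One of these lacks any improper symmetry element and so occurs as an enantiomeric pair, giving 4 + 1 = 5 stereoisomers in total.

yes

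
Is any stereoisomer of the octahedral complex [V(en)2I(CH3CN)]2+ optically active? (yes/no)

yes

The six octahedral sites form three mutually perpendicular trans pairs.
Each en is bidentate and must span two cis positions.
Working through the distinct placements yields 2 geometric isomers: I and CH3CN mutually trans; I and CH3CN mutually cis (chiral).
One of these lacks any improper symmetry element and so occurs as an enantiomeric pair, giving 2 + 1 = 3 stereoisomers in total.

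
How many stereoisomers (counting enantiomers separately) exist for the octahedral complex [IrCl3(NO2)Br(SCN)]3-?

5

Working through the distinct placements yields 4 geometric isomers: Cl mer (3 arrangements); Cl fac (chiral).
One of these lacks any improper symmetry element and so occurs as an enantiomeric pair, giving 4 + 1 = 5 stereoisomers in total.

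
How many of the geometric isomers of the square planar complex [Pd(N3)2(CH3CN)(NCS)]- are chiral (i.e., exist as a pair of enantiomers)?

A square has two trans pairs of vertices; adjacent vertices are cis.
Working through the distinct placements yields 2 geometric isomers: N3 cis; N3 trans.
Each arrangement has an internal mirror plane or centre of symmetry, so none is chiral.

0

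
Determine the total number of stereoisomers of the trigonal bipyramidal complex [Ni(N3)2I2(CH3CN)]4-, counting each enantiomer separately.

Systematic enumeration (placing each ligand type in turn and discarding arrangements equivalent by rotation or reflection) gives 5 geometric isomers.
One of these lacks any improper symmetry element and so occurs as an enantiomeric pair, giving 5 + 1 = 6 stereoisomers in total.

6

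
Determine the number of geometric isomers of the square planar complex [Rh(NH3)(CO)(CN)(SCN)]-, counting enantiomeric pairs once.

In a square planar complex each vertex has one trans partner and two cis neighbours.
Working through the distinct placements yields 3 geometric isomers: (CN/NH3 trans, CO/SCN trans); (CN/SCN trans, CO/NH3 trans); (CN/CO trans, NH3/SCN trans).

3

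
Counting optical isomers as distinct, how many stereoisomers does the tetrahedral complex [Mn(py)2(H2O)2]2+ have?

1

Only one geometric arrangement is possible.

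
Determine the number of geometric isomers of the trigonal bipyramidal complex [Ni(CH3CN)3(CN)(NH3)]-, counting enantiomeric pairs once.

4

A trigonal bipyramid has two axial and three equatorial sites, which are chemically inequivalent.
The distinct arrangements are (4 in all): CN equatorial, NH3 equatorial; CN axial, NH3 equatorial; CN equatorial, NH3 axial; CN axial, NH3 axial.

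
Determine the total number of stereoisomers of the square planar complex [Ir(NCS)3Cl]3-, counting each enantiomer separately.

In a square planar complex each vertex has one trans partner and two cis neighbours.
Only one geometric arrangement is possible.

1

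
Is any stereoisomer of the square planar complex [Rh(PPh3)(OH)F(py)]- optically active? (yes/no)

A square has two trans pairs of vertices; adjacent vertices are cis.
Systematic placement gives 3 geometric isomers: (F/PPh3 trans, OH/py trans); (F/py trans, OH/PPh3 trans); (F/OH trans, PPh3/py trans).
Each arrangement has an internal mirror plane or centre of symmetry, so none is chiral.

no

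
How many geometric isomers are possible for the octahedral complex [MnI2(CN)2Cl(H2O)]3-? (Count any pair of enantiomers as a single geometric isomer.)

An octahedron has six vertices in three trans pairs; every non-trans pair is cis.
The distinct arrangements are (6 in all): I trans, CN trans; I cis, CN trans; I trans, CN cis; I cis, CN cis (3 arrangements, 2 chiral).

6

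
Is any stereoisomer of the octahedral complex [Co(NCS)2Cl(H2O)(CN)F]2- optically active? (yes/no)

In an octahedral complex each vertex has one trans partner and four cis neighbours.
Exhaustive case analysis gives 9 geometric isomers.
Of these, 6 lack any improper symmetry element and so occur as enantiomeric pairs, giving 9 + 6 = 15 stereoisomers in total.

yes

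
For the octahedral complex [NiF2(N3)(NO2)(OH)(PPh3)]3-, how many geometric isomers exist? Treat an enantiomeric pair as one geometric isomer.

The six octahedral sites form three mutually perpendicular trans pairs.
Systematic enumeration (placing each ligand type in turn and discarding arrangements equivalent by rotation or reflection) gives 9 geometric isomers.

9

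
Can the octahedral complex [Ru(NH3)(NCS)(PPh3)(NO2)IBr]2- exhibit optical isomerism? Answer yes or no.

In an octahedral complex each vertex has one trans partner and four cis neighbours.
Systematic enumeration (placing each ligand type in turn and discarding arrangements equivalent by rotation or reflection) gives 15 geometric isomers.
Of these, 15 lack any improper symmetry element and so occur as enantiomeric pairs, giving 15 + 15 = 30 stereoisomers in total.

yes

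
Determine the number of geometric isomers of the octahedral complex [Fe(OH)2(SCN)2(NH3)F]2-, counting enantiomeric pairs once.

6

An octahedron has six vertices in three trans pairs; every non-trans pair is cis.
Systematic placement gives 6 geometric isomers: OH trans, SCN trans; OH cis, SCN cis (3 arrangements, 2 chiral); OH cis, SCN trans; OH trans, SCN cis.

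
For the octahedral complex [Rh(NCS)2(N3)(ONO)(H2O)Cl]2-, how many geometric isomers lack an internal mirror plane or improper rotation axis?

In an octahedral complex each vertex has one trans partner and four cis neighbours.
Exhaustive case analysis gives 9 geometric isomers.
Of these, 6 lack any improper symmetry element and so occur as enantiomeric pairs, giving 9 + 6 = 15 stereoisomers in total.

6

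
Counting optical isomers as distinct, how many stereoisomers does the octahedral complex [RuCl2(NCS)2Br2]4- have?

6

An octahedron has six vertices in three trans pairs; every non-trans pair is cis.
Systematic placement gives 5 geometric isomers: Cl trans, NCS trans, Br trans; Cl cis, NCS cis, Br trans; Cl cis, NCS trans, Br cis; Cl cis, NCS cis, Br cis (chiral); Cl trans, NCS cis, Br cis.
One of these lacks any improper symmetry element and so occurs as an enantiomeric pair, giving 5 + 1 = 6 stereoisomers in total.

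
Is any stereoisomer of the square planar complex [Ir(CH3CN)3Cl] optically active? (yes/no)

A square has two trans pairs of vertices; adjacent vertices are cis.
Only one geometric arrangement is possible.

no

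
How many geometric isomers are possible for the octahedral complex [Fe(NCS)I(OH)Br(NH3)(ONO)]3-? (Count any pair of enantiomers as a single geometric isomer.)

15

In an octahedral complex each vertex has one trans partner and four cis neighbours.
Systematic enumeration (placing each ligand type in turn and discarding arrangements equivalent by rotation or reflection) gives 15 geometric isomers.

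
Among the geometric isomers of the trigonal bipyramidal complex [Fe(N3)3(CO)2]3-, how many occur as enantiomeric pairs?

0

A trigonal bipyramid has two axial and three equatorial sites, which are chemically inequivalent.
Systematic placement gives 3 geometric isomers: CO both axial; CO one axial, one equatorial; CO both equatorial.
Each arrangement has an internal mirror plane or centre of symmetry, so none is chiral.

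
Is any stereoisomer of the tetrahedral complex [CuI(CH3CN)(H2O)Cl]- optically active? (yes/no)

yes

All four vertices of a tetrahedron are equivalent and mutually adjacent, so cis/trans isomerism cannot arise.
Only one geometric arrangement is possible; it has no improper symmetry element, so it exists as a pair of enantiomers (2 stereoisomers).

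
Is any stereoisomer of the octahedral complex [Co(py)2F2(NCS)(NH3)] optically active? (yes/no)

The six octahedral sites form three mutually perpendicular trans pairs.
There are 6 geometric isomers: py trans, F trans; py cis, F trans; py trans, F cis; py cis, F cis (3 arrangements, 2 chiral).
Of these, 2 lack any improper symmetry element and so occur as enantiomeric pairs, giving 6 + 2 = 8 stereoisomers in total.

yes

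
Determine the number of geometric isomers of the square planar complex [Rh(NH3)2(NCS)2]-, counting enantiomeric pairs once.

2

A square has two trans pairs of vertices; adjacent vertices are cis.
There are 2 geometric isomers: NH3 cis; NH3 trans.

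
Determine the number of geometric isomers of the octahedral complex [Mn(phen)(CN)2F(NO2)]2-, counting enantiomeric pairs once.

4

An octahedron has six vertices in three trans pairs; every non-trans pair is cis.
Each phen is bidentate and must span two cis positions.
Systematic placement gives 4 geometric isomers: CN trans; CN cis (3 arrangements, 2 chiral).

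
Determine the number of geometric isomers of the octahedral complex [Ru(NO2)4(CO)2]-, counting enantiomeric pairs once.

An octahedron has six vertices in three trans pairs; every non-trans pair is cis.
Working through the distinct placements yields 2 geometric isomers: CO trans; CO cis.

2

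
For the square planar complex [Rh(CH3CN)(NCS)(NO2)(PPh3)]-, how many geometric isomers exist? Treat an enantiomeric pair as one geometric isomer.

3

In a square planar complex each vertex has one trans partner and two cis neighbours.
The distinct arrangements are (3 in all): (CH3CN/NO2 trans, NCS/PPh3 trans); (CH3CN/PPh3 trans, NCS/NO2 trans); (CH3CN/NCS trans, NO2/PPh3 trans).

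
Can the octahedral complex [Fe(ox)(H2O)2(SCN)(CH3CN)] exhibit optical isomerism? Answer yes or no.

Each ox is bidentate and must span two cis positions.
Systematic placement gives 4 geometric isomers: H2O cis (3 arrangements, 2 chiral); H2O trans.
Of these, 2 lack any improper symmetry element and so occur as enantiomeric pairs, giving 4 + 2 = 6 stereoisomers in total.

yes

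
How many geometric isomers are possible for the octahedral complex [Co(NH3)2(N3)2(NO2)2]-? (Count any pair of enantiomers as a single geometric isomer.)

The six octahedral sites form three mutually perpendicular trans pairs.
There are 5 geometric isomers: NH3 trans, N3 trans, NO2 trans; NH3 cis, N3 trans, NO2 cis; NH3 cis, N3 cis, NO2 trans; NH3 cis, N3 cis, NO2 cis (chiral); NH3 trans, N3 cis, NO2 cis.

5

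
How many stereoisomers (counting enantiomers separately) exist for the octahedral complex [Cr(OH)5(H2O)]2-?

An octahedron has six vertices in three trans pairs; every non-trans pair is cis.
Only one geometric arrangement is possible.

1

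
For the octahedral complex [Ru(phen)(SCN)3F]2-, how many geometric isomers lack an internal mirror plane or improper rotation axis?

The six octahedral sites form three mutually perpendicular trans pairs.
Each phen is bidentate and must span two cis positions.
The distinct arrangements are (2 in all): SCN fac; SCN mer.
Each arrangement has an internal mirror plane or centre of symmetry, so none is chiral.

0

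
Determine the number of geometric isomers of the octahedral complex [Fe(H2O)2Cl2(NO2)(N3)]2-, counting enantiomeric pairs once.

6

The six octahedral sites form three mutually perpendicular trans pairs.
The distinct arrangements are (6 in all): H2O trans, Cl trans; H2O cis, Cl trans; H2O cis, Cl cis (3 arrangements, 2 chiral); H2O trans, Cl cis.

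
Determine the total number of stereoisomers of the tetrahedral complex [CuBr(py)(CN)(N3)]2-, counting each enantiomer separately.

2

In a tetrahedral complex all four positions are equivalent and every pair of ligands is adjacent — there is no cis/trans distinction.
Only one geometric arrangement is possible; it has no improper symmetry element, so it exists as a pair of enantiomers (2 stereoisomers).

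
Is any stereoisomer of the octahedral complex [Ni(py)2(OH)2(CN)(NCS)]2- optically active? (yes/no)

yes

In an octahedral complex each vertex has one trans partner and four cis neighbours.
Systematic placement gives 6 geometric isomers: py trans, OH trans; py cis, OH cis (3 arrangements, 2 chiral); py trans, OH cis; py cis, OH trans.
Of these, 2 lack any improper symmetry element and so occur as enantiomeric pairs, giving 6 + 2 = 8 stereoisomers in total.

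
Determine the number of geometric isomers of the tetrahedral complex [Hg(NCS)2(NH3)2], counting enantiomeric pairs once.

1

Only one geometric arrangement is possible.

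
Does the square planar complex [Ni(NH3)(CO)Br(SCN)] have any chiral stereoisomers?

A square has two trans pairs of vertices; adjacent vertices are cis.
Systematic placement gives 3 geometric isomers: (Br/NH3 trans, CO/SCN trans); (Br/SCN trans, CO/NH3 trans); (Br/CO trans, NH3/SCN trans).
Each arrangement has an internal mirror plane or centre of symmetry, so none is chiral.

no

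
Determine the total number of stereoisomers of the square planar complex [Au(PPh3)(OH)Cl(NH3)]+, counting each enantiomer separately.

In a square planar complex each vertex has one trans partner and two cis neighbours.
There are 3 geometric isomers: (Cl/OH trans, NH3/PPh3 trans); (Cl/PPh3 trans, NH3/OH trans); (Cl/NH3 trans, OH/PPh3 trans).
Each arrangement has an internal mirror plane or centre of symmetry, so none is chiral.

3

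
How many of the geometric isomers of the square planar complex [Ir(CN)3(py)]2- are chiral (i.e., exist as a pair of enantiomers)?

In a square planar complex each vertex has one trans partner and two cis neighbours.
Only one geometric arrangement is possible.

0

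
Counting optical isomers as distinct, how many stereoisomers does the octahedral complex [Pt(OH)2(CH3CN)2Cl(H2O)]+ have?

8

An octahedron has six vertices in three trans pairs; every non-trans pair is cis.
The distinct arrangements are (6 in all): OH trans, CH3CN trans; OH cis, CH3CN trans; OH trans, CH3CN cis; OH cis, CH3CN cis (3 arrangements, 2 chiral).
Of these, 2 lack any improper symmetry element and so occur as enantiomeric pairs, giving 6 + 2 = 8 stereoisomers in total.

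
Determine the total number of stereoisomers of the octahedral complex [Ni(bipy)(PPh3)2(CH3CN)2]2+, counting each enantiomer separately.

4

An octahedron has six vertices in three trans pairs; every non-trans pair is cis.
Each bipy is bidentate and must span two cis positions.
Systematic placement gives 3 geometric isomers: PPh3 cis, CH3CN trans; PPh3 cis, CH3CN cis (chiral); PPh3 trans, CH3CN cis.
One of these lacks any improper symmetry element and so occurs as an enantiomeric pair, giving 3 + 1 = 4 stereoisomers in total.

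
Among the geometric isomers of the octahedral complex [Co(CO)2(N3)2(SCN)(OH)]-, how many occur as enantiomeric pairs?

2

An octahedron has six vertices in three trans pairs; every non-trans pair is cis.
Systematic placement gives 6 geometric isomers: CO trans, N3 trans; CO trans, N3 cis; CO cis, N3 cis (3 arrangements, 2 chiral); CO cis, N3 trans.
Of these, 2 lack any improper symmetry element and so occur as enantiomeric pairs, giving 6 + 2 = 8 stereoisomers in total.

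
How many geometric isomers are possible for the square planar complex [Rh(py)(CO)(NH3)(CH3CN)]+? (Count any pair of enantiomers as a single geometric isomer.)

In a square planar complex each vertex has one trans partner and two cis neighbours.
The distinct arrangements are (3 in all): (CH3CN/NH3 trans, CO/py trans); (CH3CN/py trans, CO/NH3 trans); (CH3CN/CO trans, NH3/py trans).

3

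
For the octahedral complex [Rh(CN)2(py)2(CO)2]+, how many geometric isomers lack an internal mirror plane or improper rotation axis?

Working through the distinct placements yields 5 geometric isomers: CN trans, py trans, CO trans; CN trans, py cis, CO cis; CN cis, py trans, CO cis; CN cis, py cis, CO cis (chiral); CN cis, py cis, CO trans.
One of these lacks any improper symmetry element and so occurs as an enantiomeric pair, giving 5 + 1 = 6 stereoisomers in total.

1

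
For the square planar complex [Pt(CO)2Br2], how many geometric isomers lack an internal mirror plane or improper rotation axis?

0

A square has two trans pairs of vertices; adjacent vertices are cis.
The distinct arrangements are (2 in all): CO cis; CO trans.
Each arrangement has an internal mirror plane or centre of symmetry, so none is chiral.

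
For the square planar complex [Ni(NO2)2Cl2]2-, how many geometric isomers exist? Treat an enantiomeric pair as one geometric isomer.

A square has two trans pairs of vertices; adjacent vertices are cis.
Systematic placement gives 2 geometric isomers: NO2 cis; NO2 trans.

2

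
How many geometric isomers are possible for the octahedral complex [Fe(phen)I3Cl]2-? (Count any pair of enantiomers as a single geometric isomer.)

2

In an octahedral complex each vertex has one trans partner and four cis neighbours.
Each phen is bidentate and must span two cis positions.
Systematic placement gives 2 geometric isomers: I fac; I mer.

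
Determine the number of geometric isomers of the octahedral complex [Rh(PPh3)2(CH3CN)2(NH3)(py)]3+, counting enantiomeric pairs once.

6

The six octahedral sites form three mutually perpendicular trans pairs.
Working through the distinct placements yields 6 geometric isomers: PPh3 cis, CH3CN trans; PPh3 trans, CH3CN trans; PPh3 cis, CH3CN cis (3 arrangements, 2 chiral); PPh3 trans, CH3CN cis.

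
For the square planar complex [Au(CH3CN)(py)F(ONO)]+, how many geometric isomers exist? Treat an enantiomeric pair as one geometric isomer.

A square has two trans pairs of vertices; adjacent vertices are cis.
There are 3 geometric isomers: (CH3CN/ONO trans, F/py trans); (CH3CN/py trans, F/ONO trans); (CH3CN/F trans, ONO/py trans).

3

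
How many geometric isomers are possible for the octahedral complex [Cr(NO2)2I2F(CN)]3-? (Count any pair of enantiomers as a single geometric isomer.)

6

In an octahedral complex each vertex has one trans partner and four cis neighbours.
Working through the distinct placements yields 6 geometric isomers: NO2 trans, I trans; NO2 cis, I cis (3 arrangements, 2 chiral); NO2 trans, I cis; NO2 cis, I trans.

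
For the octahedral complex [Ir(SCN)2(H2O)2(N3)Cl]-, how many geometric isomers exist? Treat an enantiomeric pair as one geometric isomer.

There are 6 geometric isomers: SCN trans, H2O cis; SCN cis, H2O cis (3 arrangements, 2 chiral); SCN trans, H2O trans; SCN cis, H2O trans.

6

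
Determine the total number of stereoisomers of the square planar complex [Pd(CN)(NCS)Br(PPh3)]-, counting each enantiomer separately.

A square has two trans pairs of vertices; adjacent vertices are cis.
Working through the distinct placements yields 3 geometric isomers: (Br/NCS trans, CN/PPh3 trans); (Br/PPh3 trans, CN/NCS trans); (Br/CN trans, NCS/PPh3 trans).
Each arrangement has an internal mirror plane or centre of symmetry, so none is chiral.

3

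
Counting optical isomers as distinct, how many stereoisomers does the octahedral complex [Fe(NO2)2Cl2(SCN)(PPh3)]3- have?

In an octahedral complex each vertex has one trans partner and four cis neighbours.
The distinct arrangements are (6 in all): NO2 trans, Cl trans; NO2 cis, Cl trans; NO2 cis, Cl cis (3 arrangements, 2 chiral); NO2 trans, Cl cis.
Of these, 2 lack any improper symmetry element and so occur as enantiomeric pairs, giving 6 + 2 = 8 stereoisomers in total.

8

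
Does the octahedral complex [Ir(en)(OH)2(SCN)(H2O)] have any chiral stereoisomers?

The six octahedral sites form three mutually perpendicular trans pairs.
Each en is bidentate and must span two cis positions.
The distinct arrangements are (4 in all): OH cis (3 arrangements, 2 chiral); OH trans.
Of these, 2 lack any improper symmetry element and so occur as enantiomeric pairs, giving 4 + 2 = 6 stereoisomers in total.

yes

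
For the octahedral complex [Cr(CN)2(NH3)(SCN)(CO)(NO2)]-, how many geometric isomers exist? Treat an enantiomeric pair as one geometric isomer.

9

In an octahedral complex each vertex has one trans partner and four cis neighbours.
Exhaustive case analysis gives 9 geometric isomers.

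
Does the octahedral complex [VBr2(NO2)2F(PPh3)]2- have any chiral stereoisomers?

yes

An octahedron has six vertices in three trans pairs; every non-trans pair is cis.
Systematic placement gives 6 geometric isomers: Br trans, NO2 cis; Br trans, NO2 trans; Br cis, NO2 cis (3 arrangements, 2 chiral); Br cis, NO2 trans.
Of these, 2 lack any improper symmetry element and so occur as enantiomeric pairs, giving 6 + 2 = 8 stereoisomers in total.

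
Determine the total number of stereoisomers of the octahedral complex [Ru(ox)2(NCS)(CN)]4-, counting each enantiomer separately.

The six octahedral sites form three mutually perpendicular trans pairs.
Each ox is bidentate and must span two cis positions.
Systematic placement gives 2 geometric isomers: NCS and CN mutually trans; NCS and CN mutually cis (chiral).
One of these lacks any improper symmetry element and so occurs as an enantiomeric pair, giving 2 + 1 = 3 stereoisomers in total.

3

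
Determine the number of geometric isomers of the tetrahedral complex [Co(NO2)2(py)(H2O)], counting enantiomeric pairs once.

1

Only one geometric arrangement is possible.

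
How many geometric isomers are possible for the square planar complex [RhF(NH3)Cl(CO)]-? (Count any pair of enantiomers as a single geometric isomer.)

3

Working through the distinct placements yields 3 geometric isomers: (CO/F trans, Cl/NH3 trans); (CO/NH3 trans, Cl/F trans); (CO/Cl trans, F/NH3 trans).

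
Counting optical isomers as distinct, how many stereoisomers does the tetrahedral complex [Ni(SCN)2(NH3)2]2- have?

1

In a tetrahedral complex all four positions are equivalent and every pair of ligands is adjacent — there is no cis/trans distinction.
Only one geometric arrangement is possible.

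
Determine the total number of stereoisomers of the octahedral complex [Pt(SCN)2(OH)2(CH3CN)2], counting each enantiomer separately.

The six octahedral sites form three mutually perpendicular trans pairs.
The distinct arrangements are (5 in all): SCN trans, OH trans, CH3CN trans; SCN cis, OH cis, CH3CN trans; SCN trans, OH cis, CH3CN cis; SCN cis, OH cis, CH3CN cis (chiral); SCN cis, OH trans, CH3CN cis.
One of these lacks any improper symmetry element and so occurs as an enantiomeric pair, giving 5 + 1 = 6 stereoisomers in total.

6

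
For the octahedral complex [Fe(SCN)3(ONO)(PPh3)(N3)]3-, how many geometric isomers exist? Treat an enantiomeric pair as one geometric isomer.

4

The six octahedral sites form three mutually perpendicular trans pairs.
There are 4 geometric isomers: SCN mer (3 arrangements); SCN fac (chiral).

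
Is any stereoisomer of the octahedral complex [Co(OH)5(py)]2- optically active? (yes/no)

In an octahedral complex each vertex has one trans partner and four cis neighbours.
Only one geometric arrangement is possible.

no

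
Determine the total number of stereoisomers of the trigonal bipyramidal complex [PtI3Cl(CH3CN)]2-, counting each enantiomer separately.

Working through the distinct placements yields 4 geometric isomers: Cl axial, CH3CN axial; Cl equatorial, CH3CN axial; Cl axial, CH3CN equatorial; Cl equatorial, CH3CN equatorial.
Each arrangement has an internal mirror plane or centre of symmetry, so none is chiral.

4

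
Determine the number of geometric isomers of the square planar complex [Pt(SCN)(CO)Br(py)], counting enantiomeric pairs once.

A square has two trans pairs of vertices; adjacent vertices are cis.
There are 3 geometric isomers: (Br/SCN trans, CO/py trans); (Br/py trans, CO/SCN trans); (Br/CO trans, SCN/py trans).

3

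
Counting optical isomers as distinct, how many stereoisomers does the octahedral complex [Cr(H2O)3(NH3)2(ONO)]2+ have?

There are 3 geometric isomers: H2O mer, NH3 cis; H2O mer, NH3 trans; H2O fac, NH3 cis.
Each arrangement has an internal mirror plane or centre of symmetry, so none is chiral.

3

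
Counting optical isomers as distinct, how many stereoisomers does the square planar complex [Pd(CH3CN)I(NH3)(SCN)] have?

A square has two trans pairs of vertices; adjacent vertices are cis.
The distinct arrangements are (3 in all): (CH3CN/NH3 trans, I/SCN trans); (CH3CN/SCN trans, I/NH3 trans); (CH3CN/I trans, NH3/SCN trans).
Each arrangement has an internal mirror plane or centre of symmetry, so none is chiral.

3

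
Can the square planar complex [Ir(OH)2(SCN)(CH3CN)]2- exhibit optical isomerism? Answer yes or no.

no

In a square planar complex each vertex has one trans partner and two cis neighbours.
Systematic placement gives 2 geometric isomers: OH cis; OH trans.
Each arrangement has an internal mirror plane or centre of symmetry, so none is chiral.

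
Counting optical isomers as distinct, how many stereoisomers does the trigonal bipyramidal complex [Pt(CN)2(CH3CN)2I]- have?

In a trigonal bipyramid the two axial positions differ from the three equatorial ones.
Placing the ligands in turn and identifying arrangements related by rotation or reflection leaves 5 distinct geometric isomers.
One of these lacks any improper symmetry element and so occurs as an enantiomeric pair, giving 5 + 1 = 6 stereoisomers in total.

6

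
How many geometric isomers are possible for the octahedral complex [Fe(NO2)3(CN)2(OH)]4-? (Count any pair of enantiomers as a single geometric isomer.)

3

An octahedron has six vertices in three trans pairs; every non-trans pair is cis.
Working through the distinct placements yields 3 geometric isomers: NO2 mer, CN trans; NO2 fac, CN cis; NO2 mer, CN cis.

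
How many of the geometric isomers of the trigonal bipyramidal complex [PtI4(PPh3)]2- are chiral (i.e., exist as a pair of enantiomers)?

There are 2 geometric isomers: PPh3 equatorial; PPh3 axial.
Each arrangement has an internal mirror plane or centre of symmetry, so none is chiral.

0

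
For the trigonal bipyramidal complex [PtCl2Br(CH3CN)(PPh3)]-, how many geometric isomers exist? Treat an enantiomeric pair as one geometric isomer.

7

A trigonal bipyramid has two axial and three equatorial sites, which are chemically inequivalent.
Exhaustive case analysis gives 7 geometric isomers.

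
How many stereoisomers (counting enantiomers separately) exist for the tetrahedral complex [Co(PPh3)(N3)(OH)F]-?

2

All four vertices of a tetrahedron are equivalent and mutually adjacent, so cis/trans isomerism cannot arise.
Only one geometric arrangement is possible; it has no improper symmetry element, so it exists as a pair of enantiomers (2 stereoisomers).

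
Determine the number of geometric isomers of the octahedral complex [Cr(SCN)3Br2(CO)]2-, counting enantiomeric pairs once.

Working through the distinct placements yields 3 geometric isomers: SCN mer, Br trans; SCN mer, Br cis; SCN fac, Br cis.

3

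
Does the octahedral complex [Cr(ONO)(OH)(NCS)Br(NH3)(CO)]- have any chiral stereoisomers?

yes

An octahedron has six vertices in three trans pairs; every non-trans pair is cis.
Systematic enumeration (placing each ligand type in turn and discarding arrangements equivalent by rotation or reflection) gives 15 geometric isomers.
Of these, 15 lack any improper symmetry element and so occur as enantiomeric pairs, giving 15 + 15 = 30 stereoisomers in total.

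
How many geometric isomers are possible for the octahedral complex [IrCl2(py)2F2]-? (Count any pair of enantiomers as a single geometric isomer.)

An octahedron has six vertices in three trans pairs; every non-trans pair is cis.
There are 5 geometric isomers: Cl trans, py trans, F trans; Cl trans, py cis, F cis; Cl cis, py trans, F cis; Cl cis, py cis, F cis (chiral); Cl cis, py cis, F trans.

5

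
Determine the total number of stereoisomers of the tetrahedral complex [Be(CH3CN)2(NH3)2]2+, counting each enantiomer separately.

All four vertices of a tetrahedron are equivalent and mutually adjacent, so cis/trans isomerism cannot arise.
Only one geometric arrangement is possible.

1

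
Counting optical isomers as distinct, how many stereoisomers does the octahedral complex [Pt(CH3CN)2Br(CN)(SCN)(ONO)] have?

15

The six octahedral sites form three mutually perpendicular trans pairs.
Exhaustive case analysis gives 9 geometric isomers.
Of these, 6 lack any improper symmetry element and so occur as enantiomeric pairs, giving 9 + 6 = 15 stereoisomers in total.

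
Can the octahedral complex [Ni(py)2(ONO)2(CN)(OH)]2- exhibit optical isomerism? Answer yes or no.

yes

The six octahedral sites form three mutually perpendicular trans pairs.
The distinct arrangements are (6 in all): py trans, ONO trans; py cis, ONO cis (3 arrangements, 2 chiral); py trans, ONO cis; py cis, ONO trans.
Of these, 2 lack any improper symmetry element and so occur as enantiomeric pairs, giving 6 + 2 = 8 stereoisomers in total.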